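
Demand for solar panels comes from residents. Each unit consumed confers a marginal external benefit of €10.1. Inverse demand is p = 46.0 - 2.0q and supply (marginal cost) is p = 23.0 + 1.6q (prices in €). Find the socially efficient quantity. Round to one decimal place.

Social marginal benefit = demand + MEB = 56.1 - 2.0q.
Set SMB = MC: 56.1 - 2.0q = 23.0 + 1.6q → q* = 9.1944.

q* = 9.2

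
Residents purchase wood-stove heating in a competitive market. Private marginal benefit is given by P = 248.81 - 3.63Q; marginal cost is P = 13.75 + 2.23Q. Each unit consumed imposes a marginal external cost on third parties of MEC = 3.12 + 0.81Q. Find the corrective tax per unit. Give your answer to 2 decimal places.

Social marginal benefit = demand − MEC = 245.69 - 4.44Q.
Set SMB = MC: 245.69 - 4.44Q = 13.75 + 2.23Q → Q* = 34.7736.
The Pigouvian tax equals MEC at Q*: 3.12 + 0.81×34.7736 = 31.2866.

tax = 31.29 per unit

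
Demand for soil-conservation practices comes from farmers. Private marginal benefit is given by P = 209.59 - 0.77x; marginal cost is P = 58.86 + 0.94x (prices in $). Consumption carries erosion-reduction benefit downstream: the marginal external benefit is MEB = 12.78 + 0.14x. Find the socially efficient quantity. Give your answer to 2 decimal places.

Social marginal benefit = demand + MEB = 222.37 - 0.63x.
Set SMB = MC: 222.37 - 0.63x = 58.86 + 0.94x → x* = 104.1465.

x* = 104.15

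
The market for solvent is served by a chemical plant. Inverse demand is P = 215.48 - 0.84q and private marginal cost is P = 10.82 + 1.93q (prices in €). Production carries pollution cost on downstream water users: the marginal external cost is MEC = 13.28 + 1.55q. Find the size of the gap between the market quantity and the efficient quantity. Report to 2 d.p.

29.58 units

Market equilibrium (private): 10.82 + 1.93q = 215.48 - 0.84q → q_m = 73.8845.
Social marginal cost = private MC + MEC = 24.10 + 3.48q.
Set SMC = demand: 24.10 + 3.48q = 215.48 - 0.84q → q* = 44.3009.
Gap = |73.8845 − 44.3009| = 29.5836.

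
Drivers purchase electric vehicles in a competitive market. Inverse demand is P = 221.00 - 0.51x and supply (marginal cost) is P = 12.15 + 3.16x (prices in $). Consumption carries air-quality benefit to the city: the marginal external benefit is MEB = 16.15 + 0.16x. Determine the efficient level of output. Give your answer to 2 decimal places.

x* = 64.10

Social marginal benefit = demand + MEB = 237.15 - 0.35x.
Set SMB = MC: 237.15 - 0.35x = 12.15 + 3.16x → x* = 64.1026.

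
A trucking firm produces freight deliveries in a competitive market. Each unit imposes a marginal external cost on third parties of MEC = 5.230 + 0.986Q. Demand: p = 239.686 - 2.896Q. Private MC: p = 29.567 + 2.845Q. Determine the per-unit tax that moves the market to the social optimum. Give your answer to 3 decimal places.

Social marginal cost = private MC + MEC = 34.797 + 3.831Q.
Set SMC = demand: 34.797 + 3.831Q = 239.686 - 2.896Q → Q* = 30.4577.
The Pigouvian tax equals MEC at Q*: 5.230 + 0.986×30.4577 = 35.2613.

tax = 35.261 per unit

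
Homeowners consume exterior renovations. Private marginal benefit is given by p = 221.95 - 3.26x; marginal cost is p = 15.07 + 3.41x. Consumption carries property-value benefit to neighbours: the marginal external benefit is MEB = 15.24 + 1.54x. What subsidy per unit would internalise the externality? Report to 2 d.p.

subsidy = 81.92 per unit

Social marginal benefit = demand + MEB = 237.19 - 1.72x.
Set SMB = MC: 237.19 - 1.72x = 15.07 + 3.41x → x* = 43.2982.
The Pigouvian subsidy equals MEB at x*: 15.24 + 1.54×43.2982 = 81.9192.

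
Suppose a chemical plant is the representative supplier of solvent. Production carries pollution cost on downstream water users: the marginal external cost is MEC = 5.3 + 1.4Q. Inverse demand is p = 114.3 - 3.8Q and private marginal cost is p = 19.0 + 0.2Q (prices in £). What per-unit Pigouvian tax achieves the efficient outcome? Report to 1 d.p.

tax = £28.6 per unit

Social marginal cost = private MC + MEC = 24.3 + 1.6Q.
Set SMC = demand: 24.3 + 1.6Q = 114.3 - 3.8Q → Q* = 16.6667.
The Pigouvian tax equals MEC at Q*: 5.3 + 1.4×16.6667 = 28.6334.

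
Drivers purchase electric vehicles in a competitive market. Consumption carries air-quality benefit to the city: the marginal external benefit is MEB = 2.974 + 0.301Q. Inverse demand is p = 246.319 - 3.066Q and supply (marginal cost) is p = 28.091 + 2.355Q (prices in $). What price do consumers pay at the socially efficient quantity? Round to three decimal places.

Social marginal benefit = demand + MEB = 249.293 - 2.765Q.
Set SMB = MC: 249.293 - 2.765Q = 28.091 + 2.355Q → Q* = 43.2035.
Consumer price on the demand curve at Q*: 246.319 − 3.066×43.2035 = 113.8571.

P = $113.857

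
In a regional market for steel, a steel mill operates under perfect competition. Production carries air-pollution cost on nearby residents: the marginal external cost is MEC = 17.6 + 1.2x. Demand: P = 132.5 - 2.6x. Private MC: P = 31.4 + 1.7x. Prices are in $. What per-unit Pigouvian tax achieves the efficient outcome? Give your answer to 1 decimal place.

Social marginal cost = private MC + MEC = 49.0 + 2.9x.
Set SMC = demand: 49.0 + 2.9x = 132.5 - 2.6x → x* = 15.1818.
The Pigouvian tax equals MEC at x*: 17.6 + 1.2×15.1818 = 35.8182.

tax = $35.8 per unit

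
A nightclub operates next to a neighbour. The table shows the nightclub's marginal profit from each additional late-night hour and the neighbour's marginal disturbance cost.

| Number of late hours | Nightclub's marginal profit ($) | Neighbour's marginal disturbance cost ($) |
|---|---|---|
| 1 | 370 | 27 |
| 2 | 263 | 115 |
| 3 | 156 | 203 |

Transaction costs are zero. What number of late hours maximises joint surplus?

2

Bargaining reaches the level where marginal profit last exceeds marginal disturbance cost.
That holds through level 2 (263 ≥ 115) but not at 3 (156 < 203).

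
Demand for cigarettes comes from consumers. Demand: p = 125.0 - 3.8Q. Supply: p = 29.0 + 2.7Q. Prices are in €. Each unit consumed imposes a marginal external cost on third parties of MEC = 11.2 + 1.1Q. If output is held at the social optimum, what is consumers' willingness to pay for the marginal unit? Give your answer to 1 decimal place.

P = €82.6

Social marginal benefit = demand − MEC = 113.8 - 4.9Q.
Set SMB = MC: 113.8 - 4.9Q = 29.0 + 2.7Q → Q* = 11.1579.
Consumer price on the demand curve at Q*: 125.0 − 3.8×11.1579 = 82.6000.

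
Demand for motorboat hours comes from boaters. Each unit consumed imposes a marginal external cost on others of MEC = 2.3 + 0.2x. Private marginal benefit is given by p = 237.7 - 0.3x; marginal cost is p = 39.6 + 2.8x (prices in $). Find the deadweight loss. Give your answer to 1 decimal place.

DWL = $34.5

Market equilibrium (private): 39.6 + 2.8x = 237.7 - 0.3x → x_m = 63.9032.
Social marginal benefit = demand − MEC = 235.4 - 0.5x.
Set SMB = MC: 235.4 - 0.5x = 39.6 + 2.8x → x* = 59.3333.
Height of the DWL triangle at x_m is MC(x_m) − SMB(x_m) = MEC(x_m) = 15.0806.
DWL = ½ × 4.5699 × 15.0806 = 34.4584.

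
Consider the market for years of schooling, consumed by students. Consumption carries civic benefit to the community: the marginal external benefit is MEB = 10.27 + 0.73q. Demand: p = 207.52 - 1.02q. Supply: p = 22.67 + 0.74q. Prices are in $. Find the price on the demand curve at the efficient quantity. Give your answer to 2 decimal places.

P = $14.29

Social marginal benefit = demand + MEB = 217.79 - 0.29q.
Set SMB = MC: 217.79 - 0.29q = 22.67 + 0.74q → q* = 189.4369.
Consumer price on the demand curve at q*: 207.52 − 1.02×189.4369 = 14.2944.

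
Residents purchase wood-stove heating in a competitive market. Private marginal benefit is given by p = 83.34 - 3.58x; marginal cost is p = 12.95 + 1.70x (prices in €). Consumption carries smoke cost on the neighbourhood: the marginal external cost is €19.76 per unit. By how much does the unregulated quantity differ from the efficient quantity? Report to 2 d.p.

3.74 units

Market equilibrium (private): 12.95 + 1.70x = 83.34 - 3.58x → x_m = 13.3314.
Social marginal benefit = demand − MEC = 63.58 - 3.58x.
Set SMB = MC: 63.58 - 3.58x = 12.95 + 1.70x → x* = 9.5890.
Gap = |13.3314 − 9.5890| = 3.7424.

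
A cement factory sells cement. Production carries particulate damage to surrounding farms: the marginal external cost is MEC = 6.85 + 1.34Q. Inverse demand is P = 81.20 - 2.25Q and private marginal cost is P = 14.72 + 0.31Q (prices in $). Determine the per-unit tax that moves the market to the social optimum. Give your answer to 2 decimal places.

Social marginal cost = private MC + MEC = 21.57 + 1.65Q.
Set SMC = demand: 21.57 + 1.65Q = 81.20 - 2.25Q → Q* = 15.2897.
The Pigouvian tax equals MEC at Q*: 6.85 + 1.34×15.2897 = 27.3382.

tax = $27.34 per unit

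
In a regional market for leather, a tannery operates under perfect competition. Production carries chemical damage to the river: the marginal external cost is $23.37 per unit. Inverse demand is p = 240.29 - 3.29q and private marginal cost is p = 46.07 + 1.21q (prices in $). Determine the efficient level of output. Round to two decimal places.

Social marginal cost = private MC + MEC = 69.44 + 1.21q.
Set SMC = demand: 69.44 + 1.21q = 240.29 - 3.29q → q* = 37.9667.

q* = 37.97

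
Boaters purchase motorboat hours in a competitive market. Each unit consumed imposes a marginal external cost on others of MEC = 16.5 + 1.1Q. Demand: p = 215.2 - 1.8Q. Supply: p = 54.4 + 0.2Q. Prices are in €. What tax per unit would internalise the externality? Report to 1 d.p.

tax = €67.7 per unit

Social marginal benefit = demand − MEC = 198.7 - 2.9Q.
Set SMB = MC: 198.7 - 2.9Q = 54.4 + 0.2Q → Q* = 46.5484.
The Pigouvian tax equals MEC at Q*: 16.5 + 1.1×46.5484 = 67.7032.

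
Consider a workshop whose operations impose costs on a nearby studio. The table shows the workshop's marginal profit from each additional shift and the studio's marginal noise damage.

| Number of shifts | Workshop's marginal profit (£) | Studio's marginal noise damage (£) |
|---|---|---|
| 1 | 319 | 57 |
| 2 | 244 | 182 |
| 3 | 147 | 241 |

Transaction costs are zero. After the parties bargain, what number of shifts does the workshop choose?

2

Bargaining reaches the level where marginal profit last exceeds marginal noise damage.
That holds through level 2 (244 ≥ 182) but not at 3 (147 < 241).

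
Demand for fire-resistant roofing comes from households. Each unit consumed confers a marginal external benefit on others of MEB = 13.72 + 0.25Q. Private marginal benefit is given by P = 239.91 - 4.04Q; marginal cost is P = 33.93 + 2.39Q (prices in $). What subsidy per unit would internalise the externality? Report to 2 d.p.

subsidy = $22.61 per unit

Social marginal benefit = demand + MEB = 253.63 - 3.79Q.
Set SMB = MC: 253.63 - 3.79Q = 33.93 + 2.39Q → Q* = 35.5502.
The Pigouvian subsidy equals MEB at Q*: 13.72 + 0.25×35.5502 = 22.6076.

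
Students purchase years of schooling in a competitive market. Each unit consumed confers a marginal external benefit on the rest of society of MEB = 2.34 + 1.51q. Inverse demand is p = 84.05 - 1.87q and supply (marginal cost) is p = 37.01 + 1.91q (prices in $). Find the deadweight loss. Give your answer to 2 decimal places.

DWL = $98.35

Market equilibrium (private): 37.01 + 1.91q = 84.05 - 1.87q → q_m = 12.4444.
Social marginal benefit = demand + MEB = 86.39 - 0.36q.
Set SMB = MC: 86.39 - 0.36q = 37.01 + 1.91q → q* = 21.7533.
Between q* and q_m the wedge SMB − MC runs linearly from 0 to MEB(q_m), so the loss is a triangle.
DWL = ½ × 9.3089 × 21.1311 = 98.3536.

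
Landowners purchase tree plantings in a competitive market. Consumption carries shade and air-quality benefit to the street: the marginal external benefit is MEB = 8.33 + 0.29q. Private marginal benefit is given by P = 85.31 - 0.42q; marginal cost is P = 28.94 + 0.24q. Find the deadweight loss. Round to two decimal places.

DWL = 1480.43

Market equilibrium (private): 28.94 + 0.24q = 85.31 - 0.42q → q_m = 85.4091.
Social marginal benefit = demand + MEB = 93.64 - 0.13q.
Set SMB = MC: 93.64 - 0.13q = 28.94 + 0.24q → q* = 174.8649.
The loss is the area between SMB and MC from q* to q_m; with linear curves that's a triangle of height MEB(q_m).
DWL = ½ × 89.4558 × 33.0986 = 1480.4309.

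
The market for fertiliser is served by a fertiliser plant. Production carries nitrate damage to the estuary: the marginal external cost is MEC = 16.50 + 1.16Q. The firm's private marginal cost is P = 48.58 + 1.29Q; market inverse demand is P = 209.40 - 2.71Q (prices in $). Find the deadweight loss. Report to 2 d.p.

Market equilibrium (private): 48.58 + 1.29Q = 209.40 - 2.71Q → Q_m = 40.2050.
Social marginal cost = private MC + MEC = 65.08 + 2.45Q.
Set SMC = demand: 65.08 + 2.45Q = 209.40 - 2.71Q → Q* = 27.9690.
Between Q* and Q_m the wedge SMC − demand runs linearly from 0 to MEC(Q_m), so the loss is a triangle.
DWL = ½ × 12.2360 × 63.1378 = 386.2771.

DWL = $386.28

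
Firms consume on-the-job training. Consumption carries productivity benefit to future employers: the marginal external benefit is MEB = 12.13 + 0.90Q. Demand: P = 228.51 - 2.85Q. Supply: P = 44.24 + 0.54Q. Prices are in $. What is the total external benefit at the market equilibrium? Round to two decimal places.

Market equilibrium (private): 44.24 + 0.54Q = 228.51 - 2.85Q → Q_m = 54.3569.
Total external benefit = ∫₀^{Q_m} (12.13 + 0.90Q) dQ = 12.13×54.3569 + ½×0.90×54.3569² = 1988.9519.

$1988.95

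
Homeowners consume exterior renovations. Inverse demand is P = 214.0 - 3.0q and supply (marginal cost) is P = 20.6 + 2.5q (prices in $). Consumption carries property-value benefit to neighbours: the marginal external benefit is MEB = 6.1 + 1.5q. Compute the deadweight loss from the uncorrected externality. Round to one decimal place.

DWL = $432.8

Market equilibrium (private): 20.6 + 2.5q = 214.0 - 3.0q → q_m = 35.1636.
Social marginal benefit = demand + MEB = 220.1 - 1.5q.
Set SMB = MC: 220.1 - 1.5q = 20.6 + 2.5q → q* = 49.8750.
The welfare-loss triangle has base |q_m − q*| and height MEB(q_m) (the vertical gap between SMB and MC is zero at q* and MEB at q_m).
DWL = ½ × 14.7114 × 58.8455 = 432.8498.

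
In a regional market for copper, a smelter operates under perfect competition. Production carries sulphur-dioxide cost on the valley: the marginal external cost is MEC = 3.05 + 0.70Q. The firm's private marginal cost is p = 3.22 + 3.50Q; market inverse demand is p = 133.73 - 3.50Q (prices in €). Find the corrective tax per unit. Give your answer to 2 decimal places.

Social marginal cost = private MC + MEC = 6.27 + 4.20Q.
Set SMC = demand: 6.27 + 4.20Q = 133.73 - 3.50Q → Q* = 16.5532.
The Pigouvian tax equals MEC at Q*: 3.05 + 0.70×16.5532 = 14.6372.

tax = €14.64 per unit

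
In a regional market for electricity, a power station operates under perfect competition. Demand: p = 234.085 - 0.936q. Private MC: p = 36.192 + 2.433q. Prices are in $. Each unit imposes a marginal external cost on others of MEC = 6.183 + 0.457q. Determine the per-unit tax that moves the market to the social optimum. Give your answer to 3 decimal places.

Social marginal cost = private MC + MEC = 42.375 + 2.890q.
Set SMC = demand: 42.375 + 2.890q = 234.085 - 0.936q → q* = 50.1072.
The Pigouvian tax equals MEC at q*: 6.183 + 0.457×50.1072 = 29.0820.

tax = $29.082 per unit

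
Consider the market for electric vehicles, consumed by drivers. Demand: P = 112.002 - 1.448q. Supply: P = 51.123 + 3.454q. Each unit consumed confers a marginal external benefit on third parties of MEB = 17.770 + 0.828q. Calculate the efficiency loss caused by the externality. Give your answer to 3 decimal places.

Market equilibrium (private): 51.123 + 3.454q = 112.002 - 1.448q → q_m = 12.4192.
Social marginal benefit = demand + MEB = 129.772 - 0.620q.
Set SMB = MC: 129.772 - 0.620q = 51.123 + 3.454q → q* = 19.3051.
The loss is the area between SMB and MC from q* to q_m; with linear curves that's a triangle of height MEB(q_m).
DWL = ½ × 6.8859 × 28.0531 = 96.5854.

DWL = 96.585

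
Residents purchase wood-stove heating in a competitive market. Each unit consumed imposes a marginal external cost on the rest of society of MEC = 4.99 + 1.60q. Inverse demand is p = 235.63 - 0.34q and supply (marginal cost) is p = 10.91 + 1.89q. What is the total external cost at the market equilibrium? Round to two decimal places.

Market equilibrium (private): 10.91 + 1.89q = 235.63 - 0.34q → q_m = 100.7713.
Total external cost = ∫₀^{q_m} (4.99 + 1.60q) dq = 4.99×100.7713 + ½×1.60×100.7713² = 8626.7327.

8626.73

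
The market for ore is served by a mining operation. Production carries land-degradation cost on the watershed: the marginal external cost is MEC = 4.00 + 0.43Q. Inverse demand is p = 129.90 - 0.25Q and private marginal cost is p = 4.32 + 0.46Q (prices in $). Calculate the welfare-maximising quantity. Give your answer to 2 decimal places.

Q* = 106.65

Social marginal cost = private MC + MEC = 8.32 + 0.89Q.
Set SMC = demand: 8.32 + 0.89Q = 129.90 - 0.25Q → Q* = 106.6491.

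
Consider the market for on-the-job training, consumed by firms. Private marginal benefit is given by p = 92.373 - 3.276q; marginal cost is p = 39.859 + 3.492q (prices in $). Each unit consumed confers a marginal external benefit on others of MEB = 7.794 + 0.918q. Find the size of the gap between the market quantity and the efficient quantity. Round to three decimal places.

Market equilibrium (private): 39.859 + 3.492q = 92.373 - 3.276q → q_m = 7.7592.
Social marginal benefit = demand + MEB = 100.167 - 2.358q.
Set SMB = MC: 100.167 - 2.358q = 39.859 + 3.492q → q* = 10.3091.
Gap = |7.7592 − 10.3091| = 2.5499.

2.550 units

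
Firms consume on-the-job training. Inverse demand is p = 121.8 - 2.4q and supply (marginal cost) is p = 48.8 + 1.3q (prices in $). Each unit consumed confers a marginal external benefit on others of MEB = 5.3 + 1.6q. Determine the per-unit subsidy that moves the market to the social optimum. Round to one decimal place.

subsidy = $65.0 per unit

Social marginal benefit = demand + MEB = 127.1 - 0.8q.
Set SMB = MC: 127.1 - 0.8q = 48.8 + 1.3q → q* = 37.2857.
The Pigouvian subsidy equals MEB at q*: 5.3 + 1.6×37.2857 = 64.9571.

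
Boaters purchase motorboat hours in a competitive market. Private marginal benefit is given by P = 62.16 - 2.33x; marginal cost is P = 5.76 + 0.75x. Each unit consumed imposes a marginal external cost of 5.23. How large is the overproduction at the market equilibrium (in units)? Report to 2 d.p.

Market equilibrium (private): 5.76 + 0.75x = 62.16 - 2.33x → x_m = 18.3117.
Social marginal benefit = demand − MEC = 56.93 - 2.33x.
Set SMB = MC: 56.93 - 2.33x = 5.76 + 0.75x → x* = 16.6136.
Gap = |18.3117 − 16.6136| = 1.6981.

1.70 units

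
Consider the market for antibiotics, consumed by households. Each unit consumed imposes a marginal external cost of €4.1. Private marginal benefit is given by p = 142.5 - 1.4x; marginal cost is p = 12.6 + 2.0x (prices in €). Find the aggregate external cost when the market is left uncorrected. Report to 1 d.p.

Market equilibrium (private): 12.6 + 2.0x = 142.5 - 1.4x → x_m = 38.2059.
Total external cost = MEC × x_m = 4.1 × 38.2059 = 156.6442.

€156.6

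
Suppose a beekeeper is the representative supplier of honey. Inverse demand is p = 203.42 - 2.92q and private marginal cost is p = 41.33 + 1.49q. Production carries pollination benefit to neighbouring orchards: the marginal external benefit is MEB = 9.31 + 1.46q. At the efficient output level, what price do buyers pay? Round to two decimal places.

P = 33.76

Social marginal cost = private MC − MEB = 32.02 + 0.03q.
Set SMC = demand: 32.02 + 0.03q = 203.42 - 2.92q → q* = 58.1017.
Consumer price on the demand curve at q*: 203.42 − 2.92×58.1017 = 33.7630.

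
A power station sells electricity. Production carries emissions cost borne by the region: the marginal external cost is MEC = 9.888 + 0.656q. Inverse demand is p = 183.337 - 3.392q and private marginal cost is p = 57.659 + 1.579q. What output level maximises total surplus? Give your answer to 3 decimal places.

q* = 20.578

Social marginal cost = private MC + MEC = 67.547 + 2.235q.
Set SMC = demand: 67.547 + 2.235q = 183.337 - 3.392q → q* = 20.5776.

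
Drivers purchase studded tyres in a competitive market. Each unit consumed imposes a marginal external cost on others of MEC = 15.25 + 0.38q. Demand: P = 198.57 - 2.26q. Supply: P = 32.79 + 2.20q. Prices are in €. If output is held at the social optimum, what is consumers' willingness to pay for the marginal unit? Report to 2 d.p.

Social marginal benefit = demand − MEC = 183.32 - 2.64q.
Set SMB = MC: 183.32 - 2.64q = 32.79 + 2.20q → q* = 31.1012.
Consumer price on the demand curve at q*: 198.57 − 2.26×31.1012 = 128.2813.

P = €128.28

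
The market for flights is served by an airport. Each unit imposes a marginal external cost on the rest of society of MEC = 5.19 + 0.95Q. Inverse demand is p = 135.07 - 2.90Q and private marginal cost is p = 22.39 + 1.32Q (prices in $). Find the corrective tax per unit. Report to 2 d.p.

Social marginal cost = private MC + MEC = 27.58 + 2.27Q.
Set SMC = demand: 27.58 + 2.27Q = 135.07 - 2.90Q → Q* = 20.7911.
The Pigouvian tax equals MEC at Q*: 5.19 + 0.95×20.7911 = 24.9415.

tax = $24.94 per unit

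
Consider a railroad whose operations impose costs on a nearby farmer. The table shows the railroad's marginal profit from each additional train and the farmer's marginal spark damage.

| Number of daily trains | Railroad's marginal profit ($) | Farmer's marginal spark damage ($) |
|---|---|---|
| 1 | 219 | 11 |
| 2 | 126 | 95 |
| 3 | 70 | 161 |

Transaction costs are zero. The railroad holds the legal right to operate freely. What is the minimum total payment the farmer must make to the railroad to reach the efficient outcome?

Left alone the railroad would choose level 3 (marginal profit stays positive).
Efficient level: k* = 2 (marginal profit ≥ marginal spark damage through 2).
The farmer must at least cover the railroad's forgone profit from cutting 3→2: 70 = 70.

$70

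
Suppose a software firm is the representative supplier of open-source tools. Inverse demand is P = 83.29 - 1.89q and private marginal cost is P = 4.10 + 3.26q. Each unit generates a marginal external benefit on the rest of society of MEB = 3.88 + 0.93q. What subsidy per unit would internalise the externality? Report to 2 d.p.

subsidy = 22.19 per unit

Social marginal cost = private MC − MEB = 0.22 + 2.33q.
Set SMC = demand: 0.22 + 2.33q = 83.29 - 1.89q → q* = 19.6848.
The Pigouvian subsidy equals MEB at q*: 3.88 + 0.93×19.6848 = 22.1869.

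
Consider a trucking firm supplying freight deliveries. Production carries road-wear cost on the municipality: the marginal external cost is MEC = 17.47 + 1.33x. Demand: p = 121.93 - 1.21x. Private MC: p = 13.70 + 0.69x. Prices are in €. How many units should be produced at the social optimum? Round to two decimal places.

Social marginal cost = private MC + MEC = 31.17 + 2.02x.
Set SMC = demand: 31.17 + 2.02x = 121.93 - 1.21x → x* = 28.0991.

x* = 28.10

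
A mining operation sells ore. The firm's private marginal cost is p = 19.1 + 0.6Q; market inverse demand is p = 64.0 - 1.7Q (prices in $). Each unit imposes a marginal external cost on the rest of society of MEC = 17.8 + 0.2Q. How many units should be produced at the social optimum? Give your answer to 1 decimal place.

Q* = 10.8

Social marginal cost = private MC + MEC = 36.9 + 0.8Q.
Set SMC = demand: 36.9 + 0.8Q = 64.0 - 1.7Q → Q* = 10.8400.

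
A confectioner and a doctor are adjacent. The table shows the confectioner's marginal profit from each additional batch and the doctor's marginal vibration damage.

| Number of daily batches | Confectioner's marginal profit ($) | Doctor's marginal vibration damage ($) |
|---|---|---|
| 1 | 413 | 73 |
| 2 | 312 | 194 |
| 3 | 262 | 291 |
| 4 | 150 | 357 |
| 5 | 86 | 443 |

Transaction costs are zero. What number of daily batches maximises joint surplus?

Bargaining reaches the level where marginal profit last exceeds marginal vibration damage.
That holds through level 2 (312 ≥ 194) but not at 3 (262 < 291).

2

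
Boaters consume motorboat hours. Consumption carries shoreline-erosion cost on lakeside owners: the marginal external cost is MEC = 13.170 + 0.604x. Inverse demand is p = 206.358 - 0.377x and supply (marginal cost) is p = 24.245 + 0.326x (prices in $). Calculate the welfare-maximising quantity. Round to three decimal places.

x* = 129.260

Social marginal benefit = demand − MEC = 193.188 - 0.981x.
Set SMB = MC: 193.188 - 0.981x = 24.245 + 0.326x → x* = 129.2601.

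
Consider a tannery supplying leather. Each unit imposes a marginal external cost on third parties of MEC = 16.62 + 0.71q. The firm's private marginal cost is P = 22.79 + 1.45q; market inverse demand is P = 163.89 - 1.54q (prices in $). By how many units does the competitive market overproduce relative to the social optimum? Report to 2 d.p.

13.55 units

Market equilibrium (private): 22.79 + 1.45q = 163.89 - 1.54q → q_m = 47.1906.
Social marginal cost = private MC + MEC = 39.41 + 2.16q.
Set SMC = demand: 39.41 + 2.16q = 163.89 - 1.54q → q* = 33.6432.
Gap = |47.1906 − 33.6432| = 13.5474.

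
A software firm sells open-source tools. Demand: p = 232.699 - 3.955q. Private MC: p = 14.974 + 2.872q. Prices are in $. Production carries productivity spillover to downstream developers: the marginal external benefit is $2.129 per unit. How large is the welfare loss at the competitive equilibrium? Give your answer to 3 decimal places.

Market equilibrium (private): 14.974 + 2.872q = 232.699 - 3.955q → q_m = 31.8918.
Social marginal cost = private MC − MEB = 12.845 + 2.872q.
Set SMC = demand: 12.845 + 2.872q = 232.699 - 3.955q → q* = 32.2036.
The welfare-loss triangle has base |q_m − q*| and height MEB(q_m) (the vertical gap between SMC and demand is zero at q* and MEB at q_m).
DWL = ½ × 0.3118 × 2.1290 = 0.3319.

DWL = $0.332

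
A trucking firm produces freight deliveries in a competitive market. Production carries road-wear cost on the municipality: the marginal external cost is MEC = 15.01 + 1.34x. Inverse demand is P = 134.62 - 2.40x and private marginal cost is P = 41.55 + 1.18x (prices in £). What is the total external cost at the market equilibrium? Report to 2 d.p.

£843.04

Market equilibrium (private): 41.55 + 1.18x = 134.62 - 2.40x → x_m = 25.9972.
Total external cost = ∫₀^{x_m} (15.01 + 1.34x) dx = 15.01×25.9972 + ½×1.34×25.9972² = 843.0404.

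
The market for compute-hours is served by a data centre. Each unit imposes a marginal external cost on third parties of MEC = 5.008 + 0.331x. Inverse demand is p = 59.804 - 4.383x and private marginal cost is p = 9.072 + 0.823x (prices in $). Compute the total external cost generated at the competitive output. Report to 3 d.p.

Market equilibrium (private): 9.072 + 0.823x = 59.804 - 4.383x → x_m = 9.7449.
Total external cost = ∫₀^{x_m} (5.008 + 0.331x) dx = 5.008×9.7449 + ½×0.331×9.7449² = 64.5188.

$64.519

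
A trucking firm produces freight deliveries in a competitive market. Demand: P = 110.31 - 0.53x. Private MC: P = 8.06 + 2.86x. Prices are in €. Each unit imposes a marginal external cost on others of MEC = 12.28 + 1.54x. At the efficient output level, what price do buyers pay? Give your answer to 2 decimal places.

P = €100.64

Social marginal cost = private MC + MEC = 20.34 + 4.40x.
Set SMC = demand: 20.34 + 4.40x = 110.31 - 0.53x → x* = 18.2495.
Consumer price on the demand curve at x*: 110.31 − 0.53×18.2495 = 100.6378.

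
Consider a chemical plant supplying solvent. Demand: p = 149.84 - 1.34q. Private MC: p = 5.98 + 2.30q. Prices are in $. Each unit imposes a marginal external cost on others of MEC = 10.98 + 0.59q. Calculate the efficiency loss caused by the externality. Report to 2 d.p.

Market equilibrium (private): 5.98 + 2.30q = 149.84 - 1.34q → q_m = 39.5220.
Social marginal cost = private MC + MEC = 16.96 + 2.89q.
Set SMC = demand: 16.96 + 2.89q = 149.84 - 1.34q → q* = 31.4137.
The loss is the area between SMC and demand from q* to q_m; with linear curves that's a triangle of height MEC(q_m).
DWL = ½ × 8.1083 × 34.2980 = 139.0492.

DWL = $139.05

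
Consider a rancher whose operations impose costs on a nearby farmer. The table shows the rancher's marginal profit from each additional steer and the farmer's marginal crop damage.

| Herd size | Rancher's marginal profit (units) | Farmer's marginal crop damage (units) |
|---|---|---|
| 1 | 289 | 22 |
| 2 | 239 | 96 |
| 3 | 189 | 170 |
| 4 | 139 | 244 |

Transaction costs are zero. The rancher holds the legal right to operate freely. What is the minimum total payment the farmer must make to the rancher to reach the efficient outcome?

Left alone the rancher would choose level 4 (marginal profit stays positive).
Efficient level: k* = 3 (marginal profit ≥ marginal crop damage through 3).
The farmer must at least cover the rancher's forgone profit from cutting 4→3: 139 = 139.

139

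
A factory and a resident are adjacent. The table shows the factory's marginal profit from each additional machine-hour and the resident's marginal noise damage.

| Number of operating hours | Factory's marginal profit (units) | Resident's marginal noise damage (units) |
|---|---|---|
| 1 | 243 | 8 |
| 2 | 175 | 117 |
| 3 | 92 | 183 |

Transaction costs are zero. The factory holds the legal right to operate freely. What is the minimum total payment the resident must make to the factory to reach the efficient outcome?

92

Left alone the factory would choose level 3 (marginal profit stays positive).
Efficient level: k* = 2 (marginal profit ≥ marginal noise damage through 2).
The resident must at least cover the factory's forgone profit from cutting 3→2: 92 = 92.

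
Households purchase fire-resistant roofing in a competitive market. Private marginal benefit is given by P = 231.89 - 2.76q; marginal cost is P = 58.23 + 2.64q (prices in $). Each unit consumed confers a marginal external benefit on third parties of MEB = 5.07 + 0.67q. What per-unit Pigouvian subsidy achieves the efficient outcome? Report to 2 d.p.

subsidy = $30.39 per unit

Social marginal benefit = demand + MEB = 236.96 - 2.09q.
Set SMB = MC: 236.96 - 2.09q = 58.23 + 2.64q → q* = 37.7865.
The Pigouvian subsidy equals MEB at q*: 5.07 + 0.67×37.7865 = 30.3870.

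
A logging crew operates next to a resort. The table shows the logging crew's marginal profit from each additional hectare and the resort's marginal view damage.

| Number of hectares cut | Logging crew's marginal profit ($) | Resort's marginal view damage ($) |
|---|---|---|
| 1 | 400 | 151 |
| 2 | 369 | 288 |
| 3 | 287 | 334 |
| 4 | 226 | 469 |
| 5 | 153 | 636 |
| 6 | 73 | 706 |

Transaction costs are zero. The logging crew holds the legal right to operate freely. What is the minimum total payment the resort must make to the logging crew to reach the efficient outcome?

Left alone the logging crew would choose level 6 (marginal profit stays positive).
Efficient level: k* = 2 (marginal profit ≥ marginal view damage through 2).
The resort must at least cover the logging crew's forgone profit from cutting 6→2: 287 + 226 + 153 + 73 = 739.

$739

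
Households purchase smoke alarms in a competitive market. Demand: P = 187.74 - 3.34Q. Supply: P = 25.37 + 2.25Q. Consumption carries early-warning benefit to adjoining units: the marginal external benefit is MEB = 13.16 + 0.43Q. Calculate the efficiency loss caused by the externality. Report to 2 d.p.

DWL = 63.75

Market equilibrium (private): 25.37 + 2.25Q = 187.74 - 3.34Q → Q_m = 29.0465.
Social marginal benefit = demand + MEB = 200.90 - 2.91Q.
Set SMB = MC: 200.90 - 2.91Q = 25.37 + 2.25Q → Q* = 34.0174.
The loss is the area between SMB and MC from Q* to Q_m; with linear curves that's a triangle of height MEB(Q_m).
DWL = ½ × 4.9709 × 25.6500 = 63.7518.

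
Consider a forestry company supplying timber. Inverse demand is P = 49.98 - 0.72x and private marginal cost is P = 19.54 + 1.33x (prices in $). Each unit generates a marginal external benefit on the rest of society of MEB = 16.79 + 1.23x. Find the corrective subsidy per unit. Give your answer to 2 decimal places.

subsidy = $87.64 per unit

Social marginal cost = private MC − MEB = 2.75 + 0.10x.
Set SMC = demand: 2.75 + 0.10x = 49.98 - 0.72x → x* = 57.5976.
The Pigouvian subsidy equals MEB at x*: 16.79 + 1.23×57.5976 = 87.6350.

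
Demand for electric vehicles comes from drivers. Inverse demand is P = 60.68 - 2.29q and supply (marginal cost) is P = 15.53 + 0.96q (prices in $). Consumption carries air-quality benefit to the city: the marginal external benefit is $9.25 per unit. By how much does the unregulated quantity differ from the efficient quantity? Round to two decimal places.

Market equilibrium (private): 15.53 + 0.96q = 60.68 - 2.29q → q_m = 13.8923.
Social marginal benefit = demand + MEB = 69.93 - 2.29q.
Set SMB = MC: 69.93 - 2.29q = 15.53 + 0.96q → q* = 16.7385.
Gap = |13.8923 − 16.7385| = 2.8462.

2.85 units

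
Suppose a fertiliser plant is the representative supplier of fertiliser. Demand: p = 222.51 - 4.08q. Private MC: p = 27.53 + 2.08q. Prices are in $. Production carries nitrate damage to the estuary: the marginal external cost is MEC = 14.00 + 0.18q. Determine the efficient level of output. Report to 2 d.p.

Social marginal cost = private MC + MEC = 41.53 + 2.26q.
Set SMC = demand: 41.53 + 2.26q = 222.51 - 4.08q → q* = 28.5457.

q* = 28.55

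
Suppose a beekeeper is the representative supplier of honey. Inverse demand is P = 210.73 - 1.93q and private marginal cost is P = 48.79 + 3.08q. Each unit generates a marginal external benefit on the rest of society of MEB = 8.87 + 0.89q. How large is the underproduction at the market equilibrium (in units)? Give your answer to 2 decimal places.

9.14 units

Market equilibrium (private): 48.79 + 3.08q = 210.73 - 1.93q → q_m = 32.3234.
Social marginal cost = private MC − MEB = 39.92 + 2.19q.
Set SMC = demand: 39.92 + 2.19q = 210.73 - 1.93q → q* = 41.4587.
Gap = |32.3234 − 41.4587| = 9.1353.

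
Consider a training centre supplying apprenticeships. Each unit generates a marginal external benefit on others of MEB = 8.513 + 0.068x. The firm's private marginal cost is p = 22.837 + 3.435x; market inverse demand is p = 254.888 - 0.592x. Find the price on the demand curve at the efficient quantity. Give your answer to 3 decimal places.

Social marginal cost = private MC − MEB = 14.324 + 3.367x.
Set SMC = demand: 14.324 + 3.367x = 254.888 - 0.592x → x* = 60.7638.
Consumer price on the demand curve at x*: 254.888 − 0.592×60.7638 = 218.9158.

P = 218.916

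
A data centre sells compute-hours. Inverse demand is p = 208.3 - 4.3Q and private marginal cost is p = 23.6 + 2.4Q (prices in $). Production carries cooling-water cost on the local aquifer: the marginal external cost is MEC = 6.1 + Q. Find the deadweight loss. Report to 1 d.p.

Market equilibrium (private): 23.6 + 2.4Q = 208.3 - 4.3Q → Q_m = 27.5672.
Social marginal cost = private MC + MEC = 29.7 + 3.4Q.
Set SMC = demand: 29.7 + 3.4Q = 208.3 - 4.3Q → Q* = 23.1948.
Height of the DWL triangle at Q_m is SMC(Q_m) − demand(Q_m) = MEC(Q_m) = 33.6672.
DWL = ½ × 4.3724 × 33.6672 = 73.6032.

DWL = $73.6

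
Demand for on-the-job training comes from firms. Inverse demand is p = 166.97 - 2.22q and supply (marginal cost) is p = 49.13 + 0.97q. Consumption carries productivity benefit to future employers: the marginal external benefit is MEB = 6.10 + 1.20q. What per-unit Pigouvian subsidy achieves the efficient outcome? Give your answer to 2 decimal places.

Social marginal benefit = demand + MEB = 173.07 - 1.02q.
Set SMB = MC: 173.07 - 1.02q = 49.13 + 0.97q → q* = 62.2814.
The Pigouvian subsidy equals MEB at q*: 6.10 + 1.20×62.2814 = 80.8377.

subsidy = 80.84 per unit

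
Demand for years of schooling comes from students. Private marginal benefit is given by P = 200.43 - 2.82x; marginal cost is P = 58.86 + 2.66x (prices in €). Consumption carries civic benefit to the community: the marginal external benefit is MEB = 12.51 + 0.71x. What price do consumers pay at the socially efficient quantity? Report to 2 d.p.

Social marginal benefit = demand + MEB = 212.94 - 2.11x.
Set SMB = MC: 212.94 - 2.11x = 58.86 + 2.66x → x* = 32.3019.
Consumer price on the demand curve at x*: 200.43 − 2.82×32.3019 = 109.3386.

P = €109.34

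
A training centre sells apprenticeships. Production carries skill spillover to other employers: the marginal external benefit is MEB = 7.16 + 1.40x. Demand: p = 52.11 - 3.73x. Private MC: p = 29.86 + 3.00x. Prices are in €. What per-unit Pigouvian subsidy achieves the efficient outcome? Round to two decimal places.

Social marginal cost = private MC − MEB = 22.70 + 1.60x.
Set SMC = demand: 22.70 + 1.60x = 52.11 - 3.73x → x* = 5.5178.
The Pigouvian subsidy equals MEB at x*: 7.16 + 1.40×5.5178 = 14.8849.

subsidy = €14.88 per unit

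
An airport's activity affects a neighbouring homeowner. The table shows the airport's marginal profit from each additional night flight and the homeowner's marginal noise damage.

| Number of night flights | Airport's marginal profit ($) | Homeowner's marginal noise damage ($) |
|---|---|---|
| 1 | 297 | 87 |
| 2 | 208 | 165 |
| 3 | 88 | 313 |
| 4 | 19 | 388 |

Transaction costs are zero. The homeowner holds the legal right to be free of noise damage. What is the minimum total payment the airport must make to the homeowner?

Efficient level: marginal profit ≥ marginal noise damage through level 2, so k* = 2.
With the homeowner holding the right, the airport must at least compensate total damage at k*: 87 + 165 = 252.

$252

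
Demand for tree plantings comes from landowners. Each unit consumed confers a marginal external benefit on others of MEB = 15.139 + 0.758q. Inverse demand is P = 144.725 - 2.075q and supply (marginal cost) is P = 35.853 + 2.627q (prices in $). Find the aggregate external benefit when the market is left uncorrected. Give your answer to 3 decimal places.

Market equilibrium (private): 35.853 + 2.627q = 144.725 - 2.075q → q_m = 23.1544.
Total external benefit = ∫₀^{q_m} (15.139 + 0.758q) dq = 15.139×23.1544 + ½×0.758×23.1544² = 553.7263.

$553.726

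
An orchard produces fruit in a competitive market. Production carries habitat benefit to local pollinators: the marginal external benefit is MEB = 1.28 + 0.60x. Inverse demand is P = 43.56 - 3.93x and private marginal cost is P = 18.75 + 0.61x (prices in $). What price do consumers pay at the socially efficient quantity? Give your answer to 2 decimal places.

P = $17.54

Social marginal cost = private MC − MEB = 17.47 + 0.01x.
Set SMC = demand: 17.47 + 0.01x = 43.56 - 3.93x → x* = 6.6218.
Consumer price on the demand curve at x*: 43.56 − 3.93×6.6218 = 17.5363.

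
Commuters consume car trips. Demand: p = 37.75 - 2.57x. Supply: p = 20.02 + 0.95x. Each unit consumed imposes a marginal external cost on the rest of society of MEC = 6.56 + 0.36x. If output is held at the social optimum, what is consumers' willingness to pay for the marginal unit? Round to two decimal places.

P = 30.35

Social marginal benefit = demand − MEC = 31.19 - 2.93x.
Set SMB = MC: 31.19 - 2.93x = 20.02 + 0.95x → x* = 2.8789.
Consumer price on the demand curve at x*: 37.75 − 2.57×2.8789 = 30.3512.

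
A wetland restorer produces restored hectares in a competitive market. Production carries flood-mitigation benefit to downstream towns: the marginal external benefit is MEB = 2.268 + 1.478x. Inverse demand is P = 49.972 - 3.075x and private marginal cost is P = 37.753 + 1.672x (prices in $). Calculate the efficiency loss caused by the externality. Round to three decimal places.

Market equilibrium (private): 37.753 + 1.672x = 49.972 - 3.075x → x_m = 2.5740.
Social marginal cost = private MC − MEB = 35.485 + 0.194x.
Set SMC = demand: 35.485 + 0.194x = 49.972 - 3.075x → x* = 4.4316.
The loss is the area between SMC and demand from x* to x_m; with linear curves that's a triangle of height MEB(x_m).
DWL = ½ × 1.8576 × 6.0724 = 5.6400.

DWL = $5.640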